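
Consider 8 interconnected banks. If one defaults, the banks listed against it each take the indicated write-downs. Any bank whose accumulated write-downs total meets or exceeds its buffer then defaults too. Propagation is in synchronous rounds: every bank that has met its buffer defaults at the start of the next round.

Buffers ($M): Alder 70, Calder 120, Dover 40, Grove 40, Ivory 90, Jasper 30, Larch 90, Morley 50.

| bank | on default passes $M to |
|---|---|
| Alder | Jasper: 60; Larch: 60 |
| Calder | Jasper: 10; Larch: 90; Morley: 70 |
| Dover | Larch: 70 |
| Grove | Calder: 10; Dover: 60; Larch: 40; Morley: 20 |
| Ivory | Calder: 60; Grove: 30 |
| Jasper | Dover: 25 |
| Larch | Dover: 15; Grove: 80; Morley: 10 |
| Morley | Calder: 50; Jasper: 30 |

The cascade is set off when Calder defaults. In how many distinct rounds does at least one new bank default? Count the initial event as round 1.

Round 1 — Calder defaults (initial).
  Jasper: +10 → 10 < 30
  Larch: +90 → 90 ≥ 90
  Morley: +70 → 70 ≥ 50
Round 2 — Larch, Morley default.
  Dover: +15 → 15 < 40
  Grove: +80 → 80 ≥ 40
  Jasper: +30 → 40 ≥ 30
Round 3 — Grove, Jasper default.
  Dover: +60+25 → 100 ≥ 40
Round 4 — Dover defaults.
No further defaults.

4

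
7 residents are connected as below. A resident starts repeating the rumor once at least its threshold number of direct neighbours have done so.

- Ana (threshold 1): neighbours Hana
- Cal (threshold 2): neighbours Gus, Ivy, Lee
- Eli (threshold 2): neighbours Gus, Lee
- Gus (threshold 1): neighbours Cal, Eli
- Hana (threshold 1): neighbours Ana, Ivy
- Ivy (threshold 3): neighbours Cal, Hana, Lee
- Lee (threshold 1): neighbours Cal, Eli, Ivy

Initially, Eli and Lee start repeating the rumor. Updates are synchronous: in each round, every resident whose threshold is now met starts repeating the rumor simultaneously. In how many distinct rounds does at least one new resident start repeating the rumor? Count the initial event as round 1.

3

Round 1 — Eli, Lee start repeating the rumor (initial).
Round 2 — checking thresholds:
  Cal: 1 of 3 neighbours < 2, not yet.
  Gus: 1 of 2 neighbours ≥ 1, starts repeating the rumor.
  Ivy: 1 of 3 neighbours < 3, not yet.
Round 3 — checking thresholds:
  Cal: 2 of 3 neighbours ≥ 2, starts repeating the rumor.
  Ivy: 1 of 3 neighbours < 3, not yet.
Round 4 — no new spreads; cascade stops.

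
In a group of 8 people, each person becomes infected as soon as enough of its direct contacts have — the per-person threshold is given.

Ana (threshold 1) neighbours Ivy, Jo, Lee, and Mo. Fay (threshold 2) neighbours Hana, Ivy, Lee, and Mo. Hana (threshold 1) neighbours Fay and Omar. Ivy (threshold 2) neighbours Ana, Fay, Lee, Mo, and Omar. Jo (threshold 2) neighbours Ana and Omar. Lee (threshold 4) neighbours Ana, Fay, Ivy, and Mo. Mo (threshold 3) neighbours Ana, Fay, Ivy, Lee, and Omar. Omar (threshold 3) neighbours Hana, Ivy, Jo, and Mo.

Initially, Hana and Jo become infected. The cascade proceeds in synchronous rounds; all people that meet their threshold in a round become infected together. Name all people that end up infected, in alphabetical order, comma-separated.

Round 1 — Hana, Jo become infected (initial).
Round 2 — checking thresholds:
  Ana: 1 of 4 neighbours ≥ 1, becomes infected.
  Fay: 1 of 4 neighbours < 2, holds.
  Omar: 2 of 4 neighbours < 3, holds.
Round 3 — no new infections; cascade stops.

Ana, Hana, Jo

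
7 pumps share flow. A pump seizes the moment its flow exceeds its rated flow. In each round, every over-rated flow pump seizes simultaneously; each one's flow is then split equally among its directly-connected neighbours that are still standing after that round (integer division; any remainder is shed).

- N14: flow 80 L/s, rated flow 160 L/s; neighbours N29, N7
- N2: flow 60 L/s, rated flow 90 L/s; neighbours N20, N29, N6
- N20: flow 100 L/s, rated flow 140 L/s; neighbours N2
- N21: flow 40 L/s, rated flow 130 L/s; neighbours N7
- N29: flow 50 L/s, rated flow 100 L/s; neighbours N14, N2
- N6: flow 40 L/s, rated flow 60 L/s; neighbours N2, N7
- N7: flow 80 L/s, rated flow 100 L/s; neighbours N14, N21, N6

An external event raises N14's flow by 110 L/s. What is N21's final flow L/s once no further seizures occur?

127

Round 1 — N14 at 190 > 160. N14 seizes.
  N14 sheds 190 L/s to N29, N7: 95 each.
    N29: 50+95 = 145 > 100
    N7: 80+95 = 175 > 100
Round 2 — N29, N7 seize.
  N29 sheds 145 L/s to N2: 145 each.
    N2: 60+145 = 205 > 90
  N7 sheds 175 L/s to N21, N6: 87 each (1 lost).
    N21: 40+87 = 127 ≤ 130
    N6: 40+87 = 127 > 60
Round 3 — N2, N6 seize.
  N2 sheds 205 L/s to N20: 205 each.
    N20: 100+205 = 305 > 140
  N6 sheds 127 L/s: no online neighbours, lost.
Round 4 — N20 seizes.
  N20 sheds 305 L/s: no online neighbours, lost.
No further seizures.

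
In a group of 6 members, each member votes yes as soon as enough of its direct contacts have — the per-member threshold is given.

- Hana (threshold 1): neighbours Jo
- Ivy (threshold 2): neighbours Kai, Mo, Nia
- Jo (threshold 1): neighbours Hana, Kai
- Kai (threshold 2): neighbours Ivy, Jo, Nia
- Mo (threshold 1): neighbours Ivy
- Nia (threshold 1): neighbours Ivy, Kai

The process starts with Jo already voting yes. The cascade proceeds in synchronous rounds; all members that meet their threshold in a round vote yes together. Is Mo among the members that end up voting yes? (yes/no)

Round 1 — Jo votes yes (initial).
Round 2 — checking thresholds:
  Hana: 1 of 1 neighbours ≥ 1, votes yes.
  Kai: 1 of 3 neighbours < 2, holds.
Round 3 — no new yes votes; cascade stops.

no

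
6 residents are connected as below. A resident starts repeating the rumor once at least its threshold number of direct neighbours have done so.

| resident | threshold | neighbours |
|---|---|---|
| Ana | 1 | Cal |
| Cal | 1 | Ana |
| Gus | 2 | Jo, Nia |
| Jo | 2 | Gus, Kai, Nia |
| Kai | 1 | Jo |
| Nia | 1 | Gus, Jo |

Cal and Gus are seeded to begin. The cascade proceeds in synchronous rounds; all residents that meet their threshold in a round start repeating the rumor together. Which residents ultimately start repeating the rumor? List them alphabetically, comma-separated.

Ana, Cal, Gus, Jo, Kai, Nia

Round 1 — Cal, Gus start repeating the rumor (initial).
Round 2 — checking thresholds:
  Ana: 1 of 1 neighbours ≥ 1, starts repeating the rumor.
  Jo: 1 of 3 neighbours < 2, not yet.
  Nia: 1 of 2 neighbours ≥ 1, starts repeating the rumor.
Round 3 — checking thresholds:
  Jo: 2 of 3 neighbours ≥ 2, starts repeating the rumor.
Round 4 — checking thresholds:
  Kai: 1 of 1 neighbours ≥ 1, starts repeating the rumor.
Round 5 — no new spreads; cascade stops.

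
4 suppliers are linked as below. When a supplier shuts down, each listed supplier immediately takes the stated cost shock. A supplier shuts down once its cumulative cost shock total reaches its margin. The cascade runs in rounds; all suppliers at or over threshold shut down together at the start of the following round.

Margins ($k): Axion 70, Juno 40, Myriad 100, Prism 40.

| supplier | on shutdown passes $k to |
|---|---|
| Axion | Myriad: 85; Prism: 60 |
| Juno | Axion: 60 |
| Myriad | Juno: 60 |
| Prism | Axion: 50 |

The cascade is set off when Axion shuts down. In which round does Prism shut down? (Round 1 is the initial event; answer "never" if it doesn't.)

Round 1 — Axion shuts down (initial).
  Myriad: +85 → 85 < 100
  Prism: +60 → 60 ≥ 40
Round 2 — Prism shuts down.
No further shutdowns.

2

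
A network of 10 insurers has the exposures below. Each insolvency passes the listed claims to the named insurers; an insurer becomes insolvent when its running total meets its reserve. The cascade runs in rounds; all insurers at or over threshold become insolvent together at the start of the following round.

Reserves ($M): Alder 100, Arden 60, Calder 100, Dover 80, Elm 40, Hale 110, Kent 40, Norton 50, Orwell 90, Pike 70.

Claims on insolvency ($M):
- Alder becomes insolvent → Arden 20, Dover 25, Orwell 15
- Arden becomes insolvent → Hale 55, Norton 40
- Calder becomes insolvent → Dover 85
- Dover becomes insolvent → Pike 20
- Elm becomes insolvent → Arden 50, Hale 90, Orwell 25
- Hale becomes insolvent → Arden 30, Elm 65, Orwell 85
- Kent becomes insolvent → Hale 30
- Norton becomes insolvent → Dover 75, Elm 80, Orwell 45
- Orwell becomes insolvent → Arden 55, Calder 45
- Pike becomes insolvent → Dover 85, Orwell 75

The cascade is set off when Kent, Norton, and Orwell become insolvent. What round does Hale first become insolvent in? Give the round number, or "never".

3

Round 1 — Kent, Norton, Orwell become insolvent (initial).
  Arden: +55 → 55 < 60
  Calder: +45 → 45 < 100
  Dover: +75 → 75 < 80
  Elm: +80 → 80 ≥ 40
  Hale: +30 → 30 < 110
Round 2 — Elm becomes insolvent.
  Arden: +50 → 105 ≥ 60
  Hale: +90 → 120 ≥ 110
Round 3 — Arden, Hale become insolvent.
No further insolvencies.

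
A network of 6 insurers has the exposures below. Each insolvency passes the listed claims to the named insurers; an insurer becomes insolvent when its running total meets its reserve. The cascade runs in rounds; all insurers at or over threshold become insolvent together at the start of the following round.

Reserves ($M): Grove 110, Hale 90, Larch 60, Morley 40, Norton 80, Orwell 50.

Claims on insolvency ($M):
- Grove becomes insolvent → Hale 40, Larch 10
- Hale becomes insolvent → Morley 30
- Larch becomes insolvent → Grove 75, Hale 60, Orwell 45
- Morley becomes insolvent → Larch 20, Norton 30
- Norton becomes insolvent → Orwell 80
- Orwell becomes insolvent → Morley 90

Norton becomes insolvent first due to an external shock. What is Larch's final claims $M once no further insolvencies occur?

20

Round 1 — Norton becomes insolvent (initial).
  Orwell: +80 → 80 ≥ 50
Round 2 — Orwell becomes insolvent.
  Morley: +90 → 90 ≥ 40
Round 3 — Morley becomes insolvent.
  Larch: +20 → 20 < 60
No further insolvencies.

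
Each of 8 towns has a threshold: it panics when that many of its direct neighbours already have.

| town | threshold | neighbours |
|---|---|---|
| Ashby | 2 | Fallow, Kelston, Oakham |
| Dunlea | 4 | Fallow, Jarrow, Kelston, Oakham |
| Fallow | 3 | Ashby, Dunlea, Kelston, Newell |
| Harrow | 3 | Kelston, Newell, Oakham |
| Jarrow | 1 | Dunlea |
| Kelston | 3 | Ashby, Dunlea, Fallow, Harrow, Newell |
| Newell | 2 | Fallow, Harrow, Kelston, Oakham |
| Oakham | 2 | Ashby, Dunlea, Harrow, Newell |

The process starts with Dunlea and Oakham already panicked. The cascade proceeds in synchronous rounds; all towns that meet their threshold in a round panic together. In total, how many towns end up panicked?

3

Round 1 — Dunlea, Oakham panic (initial).
Round 2 — checking thresholds:
  Ashby: 1 of 3 neighbours < 2, holds.
  Fallow: 1 of 4 neighbours < 3, holds.
  Harrow: 1 of 3 neighbours < 3, holds.
  Jarrow: 1 of 1 neighbours ≥ 1, panics.
  Kelston: 1 of 5 neighbours < 3, holds.
  Newell: 1 of 4 neighbours < 2, holds.
Round 3 — no new panics; cascade stops.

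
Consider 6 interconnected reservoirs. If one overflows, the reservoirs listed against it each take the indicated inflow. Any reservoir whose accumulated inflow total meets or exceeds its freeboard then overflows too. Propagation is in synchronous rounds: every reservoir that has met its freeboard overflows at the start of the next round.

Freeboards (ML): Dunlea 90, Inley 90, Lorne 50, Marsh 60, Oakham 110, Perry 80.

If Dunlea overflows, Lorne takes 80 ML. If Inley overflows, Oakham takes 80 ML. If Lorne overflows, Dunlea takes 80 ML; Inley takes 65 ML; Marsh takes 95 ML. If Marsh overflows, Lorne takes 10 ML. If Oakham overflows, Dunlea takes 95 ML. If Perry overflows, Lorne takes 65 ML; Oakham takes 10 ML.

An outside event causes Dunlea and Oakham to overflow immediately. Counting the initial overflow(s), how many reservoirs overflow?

Round 1 — Dunlea, Oakham overflow (initial).
  Lorne: +80 → 80 ≥ 50
Round 2 — Lorne overflows.
  Inley: +65 → 65 < 90
  Marsh: +95 → 95 ≥ 60
Round 3 — Marsh overflows.
No further overflows.

4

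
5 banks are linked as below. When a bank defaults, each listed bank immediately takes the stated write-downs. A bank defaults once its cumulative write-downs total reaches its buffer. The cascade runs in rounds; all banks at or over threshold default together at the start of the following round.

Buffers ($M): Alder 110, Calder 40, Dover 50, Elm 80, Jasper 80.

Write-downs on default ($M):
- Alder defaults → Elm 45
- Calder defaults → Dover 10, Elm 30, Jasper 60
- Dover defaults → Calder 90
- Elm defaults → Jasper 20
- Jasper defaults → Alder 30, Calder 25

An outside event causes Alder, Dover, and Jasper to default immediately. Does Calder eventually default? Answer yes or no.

Round 1 — Alder, Dover, Jasper default (initial).
  Calder: +90+25 → 115 ≥ 40
  Elm: +45 → 45 < 80
Round 2 — Calder defaults.
  Elm: +30 → 75 < 80
No further defaults.

yes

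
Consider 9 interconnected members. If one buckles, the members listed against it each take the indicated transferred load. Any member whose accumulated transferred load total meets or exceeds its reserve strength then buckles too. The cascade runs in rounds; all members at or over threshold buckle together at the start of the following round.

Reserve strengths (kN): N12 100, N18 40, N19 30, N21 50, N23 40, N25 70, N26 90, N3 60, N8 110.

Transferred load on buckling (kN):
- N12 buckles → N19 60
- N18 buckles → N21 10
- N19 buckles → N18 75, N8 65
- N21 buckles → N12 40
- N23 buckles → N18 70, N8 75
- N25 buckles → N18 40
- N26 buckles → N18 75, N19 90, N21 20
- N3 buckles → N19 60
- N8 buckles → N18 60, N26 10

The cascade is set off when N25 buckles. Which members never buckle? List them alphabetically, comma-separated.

Round 1 — N25 buckles (initial).
  N18: +40 → 40 ≥ 40
Round 2 — N18 buckles.
  N21: +10 → 10 < 50
No further bucklings.

N12, N19, N21, N23, N26, N3, N8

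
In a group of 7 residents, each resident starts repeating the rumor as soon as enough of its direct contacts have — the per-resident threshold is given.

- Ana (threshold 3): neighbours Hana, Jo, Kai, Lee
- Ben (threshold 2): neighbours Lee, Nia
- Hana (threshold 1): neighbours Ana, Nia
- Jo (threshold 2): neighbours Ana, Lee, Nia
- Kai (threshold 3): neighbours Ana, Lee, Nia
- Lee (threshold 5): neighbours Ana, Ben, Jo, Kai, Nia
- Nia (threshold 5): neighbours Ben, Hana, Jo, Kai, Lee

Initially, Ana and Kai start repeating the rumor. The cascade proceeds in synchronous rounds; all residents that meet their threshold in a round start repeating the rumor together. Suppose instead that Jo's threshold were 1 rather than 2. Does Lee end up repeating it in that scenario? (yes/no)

no

With Jo's threshold at 1:
Round 1 — Ana, Kai start repeating the rumor (initial).
Round 2 — checking thresholds:
  Hana: 1 of 2 neighbours ≥ 1, starts repeating the rumor.
  Jo: 1 of 3 neighbours ≥ 1, starts repeating the rumor.
  Lee: 2 of 5 neighbours < 5, holds.
  Nia: 1 of 5 neighbours < 5, holds.
Round 3 — no new spreads; cascade stops.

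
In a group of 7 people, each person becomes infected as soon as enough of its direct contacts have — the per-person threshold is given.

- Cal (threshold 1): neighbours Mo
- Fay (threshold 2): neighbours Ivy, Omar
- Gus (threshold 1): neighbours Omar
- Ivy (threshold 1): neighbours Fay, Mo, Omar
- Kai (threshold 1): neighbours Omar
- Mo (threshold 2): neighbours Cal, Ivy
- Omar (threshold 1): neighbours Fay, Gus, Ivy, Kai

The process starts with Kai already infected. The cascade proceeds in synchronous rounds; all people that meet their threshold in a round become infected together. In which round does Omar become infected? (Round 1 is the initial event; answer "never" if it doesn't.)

2

Round 1 — Kai becomes infected (initial).
Round 2 — checking thresholds:
  Omar: 1 of 4 neighbours ≥ 1, becomes infected.
Round 3 — checking thresholds:
  Fay: 1 of 2 neighbours < 2, not yet.
  Gus: 1 of 1 neighbours ≥ 1, becomes infected.
  Ivy: 1 of 3 neighbours ≥ 1, becomes infected.
Round 4 — checking thresholds:
  Fay: 2 of 2 neighbours ≥ 2, becomes infected.
  Mo: 1 of 2 neighbours < 2, not yet.
Round 5 — no new infections; cascade stops.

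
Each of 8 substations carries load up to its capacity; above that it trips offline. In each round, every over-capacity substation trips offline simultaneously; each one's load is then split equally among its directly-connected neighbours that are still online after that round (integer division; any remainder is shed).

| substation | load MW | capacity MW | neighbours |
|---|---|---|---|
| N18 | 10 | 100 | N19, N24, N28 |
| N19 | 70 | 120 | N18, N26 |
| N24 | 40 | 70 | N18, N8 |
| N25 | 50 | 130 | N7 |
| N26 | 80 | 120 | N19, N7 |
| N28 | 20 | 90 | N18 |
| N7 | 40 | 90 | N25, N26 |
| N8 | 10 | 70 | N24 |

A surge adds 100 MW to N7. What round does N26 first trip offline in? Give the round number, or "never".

Round 1 — N7 at 140 > 90. N7 trips offline.
  N7 sheds 140 MW to N25, N26: 70 each.
    N25: 50+70 = 120 ≤ 130
    N26: 80+70 = 150 > 120
Round 2 — N26 trips offline.
  N26 sheds 150 MW to N19: 150 each.
    N19: 70+150 = 220 > 120
Round 3 — N19 trips offline.
  N19 sheds 220 MW to N18: 220 each.
    N18: 10+220 = 230 > 100
Round 4 — N18 trips offline.
  N18 sheds 230 MW to N24, N28: 115 each.
    N24: 40+115 = 155 > 70
    N28: 20+115 = 135 > 90
Round 5 — N24, N28 trip offline.
  N24 sheds 155 MW to N8: 155 each.
    N8: 10+155 = 165 > 70
  N28 sheds 135 MW: no online neighbours, lost.
Round 6 — N8 trips offline.
  N8 sheds 165 MW: no online neighbours, lost.
No further trips.

2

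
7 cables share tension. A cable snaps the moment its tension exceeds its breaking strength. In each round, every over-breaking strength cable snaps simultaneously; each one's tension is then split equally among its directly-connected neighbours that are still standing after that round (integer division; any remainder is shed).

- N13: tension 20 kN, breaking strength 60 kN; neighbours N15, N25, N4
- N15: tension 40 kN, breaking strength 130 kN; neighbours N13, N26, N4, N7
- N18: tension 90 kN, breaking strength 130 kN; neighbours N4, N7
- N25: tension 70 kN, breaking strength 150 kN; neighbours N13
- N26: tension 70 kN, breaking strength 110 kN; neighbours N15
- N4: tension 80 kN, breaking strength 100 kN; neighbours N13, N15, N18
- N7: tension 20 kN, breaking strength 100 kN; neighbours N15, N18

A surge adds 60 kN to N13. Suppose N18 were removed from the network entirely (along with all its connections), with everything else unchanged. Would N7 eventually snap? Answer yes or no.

With N18 removed:
Round 1 — N13 at 80 > 60. N13 snaps.
  N13 sheds 80 kN to N15, N25, N4: 26 each (2 lost).
    N15: 40+26 = 66 ≤ 130
    N25: 70+26 = 96 ≤ 150
    N4: 80+26 = 106 > 100
Round 2 — N4 snaps.
  N4 sheds 106 kN to N15: 106 each.
    N15: 66+106 = 172 > 130
Round 3 — N15 snaps.
  N15 sheds 172 kN to N26, N7: 86 each.
    N26: 70+86 = 156 > 110
    N7: 20+86 = 106 > 100
Round 4 — N26, N7 snap.
  N26 sheds 156 kN: no online neighbours, lost.
  N7 sheds 106 kN: no online neighbours, lost.
No further breaks.

yes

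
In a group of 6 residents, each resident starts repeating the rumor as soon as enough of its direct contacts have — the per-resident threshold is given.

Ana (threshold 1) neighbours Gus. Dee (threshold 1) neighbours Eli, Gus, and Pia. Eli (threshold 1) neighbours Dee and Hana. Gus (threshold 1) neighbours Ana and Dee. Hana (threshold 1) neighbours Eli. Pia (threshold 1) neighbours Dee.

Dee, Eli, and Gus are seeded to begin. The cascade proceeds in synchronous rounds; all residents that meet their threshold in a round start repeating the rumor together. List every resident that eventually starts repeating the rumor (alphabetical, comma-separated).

Ana, Dee, Eli, Gus, Hana, Pia

Round 1 — Dee, Eli, Gus start repeating the rumor (initial).
Round 2 — checking thresholds:
  Ana: 1 of 1 neighbours ≥ 1, starts repeating the rumor.
  Hana: 1 of 1 neighbours ≥ 1, starts repeating the rumor.
  Pia: 1 of 1 neighbours ≥ 1, starts repeating the rumor.
Round 3 — no new spreads; cascade stops.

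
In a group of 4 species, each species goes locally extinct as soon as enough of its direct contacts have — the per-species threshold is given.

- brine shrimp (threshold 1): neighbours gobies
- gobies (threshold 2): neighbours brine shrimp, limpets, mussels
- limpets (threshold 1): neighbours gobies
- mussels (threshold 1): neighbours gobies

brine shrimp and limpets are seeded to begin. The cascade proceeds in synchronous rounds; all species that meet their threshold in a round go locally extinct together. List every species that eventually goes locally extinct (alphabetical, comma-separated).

Round 1 — brine shrimp, limpets go locally extinct (initial).
Round 2 — checking thresholds:
  gobies: 2 of 3 neighbours ≥ 2, goes locally extinct.
Round 3 — checking thresholds:
  mussels: 1 of 1 neighbours ≥ 1, goes locally extinct.
Round 4 — no new extinctions; cascade stops.

brine shrimp, gobies, limpets, mussels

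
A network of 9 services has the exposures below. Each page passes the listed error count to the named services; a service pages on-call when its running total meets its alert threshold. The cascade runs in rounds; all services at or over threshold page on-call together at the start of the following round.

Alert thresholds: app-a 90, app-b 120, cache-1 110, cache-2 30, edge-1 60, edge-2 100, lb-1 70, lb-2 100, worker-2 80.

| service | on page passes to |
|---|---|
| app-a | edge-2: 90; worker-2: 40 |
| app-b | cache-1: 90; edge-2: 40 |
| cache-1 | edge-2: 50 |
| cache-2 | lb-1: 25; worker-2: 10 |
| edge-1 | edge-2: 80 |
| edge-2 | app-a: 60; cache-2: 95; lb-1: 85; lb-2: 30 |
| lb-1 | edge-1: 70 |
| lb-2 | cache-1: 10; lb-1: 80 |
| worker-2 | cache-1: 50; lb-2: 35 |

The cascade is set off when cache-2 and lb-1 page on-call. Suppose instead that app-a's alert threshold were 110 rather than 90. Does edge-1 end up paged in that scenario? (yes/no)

yes

With app-a's alert threshold at 110:
Round 1 — cache-2, lb-1 page on-call (initial).
  edge-1: +70 → 70 ≥ 60
  worker-2: +10 → 10 < 80
Round 2 — edge-1 pages on-call.
  edge-2: +80 → 80 < 100
No further pages.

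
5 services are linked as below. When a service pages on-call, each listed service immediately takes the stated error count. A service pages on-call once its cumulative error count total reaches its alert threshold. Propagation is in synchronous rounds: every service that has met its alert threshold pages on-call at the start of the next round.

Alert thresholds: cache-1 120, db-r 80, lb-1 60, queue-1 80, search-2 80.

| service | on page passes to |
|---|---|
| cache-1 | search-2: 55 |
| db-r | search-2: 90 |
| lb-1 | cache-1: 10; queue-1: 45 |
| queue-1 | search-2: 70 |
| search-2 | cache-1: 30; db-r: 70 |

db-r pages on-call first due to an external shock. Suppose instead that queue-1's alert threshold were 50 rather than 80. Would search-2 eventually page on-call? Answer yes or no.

yes

With queue-1's alert threshold at 50:
Round 1 — db-r pages on-call (initial).
  search-2: +90 → 90 ≥ 80
Round 2 — search-2 pages on-call.
  cache-1: +30 → 30 < 120
No further pages.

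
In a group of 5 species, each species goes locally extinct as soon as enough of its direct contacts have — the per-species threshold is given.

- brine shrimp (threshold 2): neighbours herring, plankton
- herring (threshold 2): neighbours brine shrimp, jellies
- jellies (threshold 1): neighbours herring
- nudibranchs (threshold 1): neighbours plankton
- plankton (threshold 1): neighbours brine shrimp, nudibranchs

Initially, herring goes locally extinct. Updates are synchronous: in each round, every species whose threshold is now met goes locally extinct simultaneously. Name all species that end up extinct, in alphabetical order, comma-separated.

Round 1 — herring goes locally extinct (initial).
Round 2 — checking thresholds:
  brine shrimp: 1 of 2 neighbours < 2, below threshold.
  jellies: 1 of 1 neighbours ≥ 1, goes locally extinct.
Round 3 — no new extinctions; cascade stops.

herring, jellies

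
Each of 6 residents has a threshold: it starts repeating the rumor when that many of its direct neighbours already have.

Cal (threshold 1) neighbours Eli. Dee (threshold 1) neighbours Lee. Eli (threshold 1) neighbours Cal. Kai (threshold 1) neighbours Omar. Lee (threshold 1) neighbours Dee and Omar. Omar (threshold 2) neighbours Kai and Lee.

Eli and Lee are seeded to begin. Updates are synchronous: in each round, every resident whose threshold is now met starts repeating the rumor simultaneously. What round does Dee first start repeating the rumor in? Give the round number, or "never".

Round 1 — Eli, Lee start repeating the rumor (initial).
Round 2 — checking thresholds:
  Cal: 1 of 1 neighbours ≥ 1, starts repeating the rumor.
  Dee: 1 of 1 neighbours ≥ 1, starts repeating the rumor.
  Omar: 1 of 2 neighbours < 2, holds.
Round 3 — no new spreads; cascade stops.

2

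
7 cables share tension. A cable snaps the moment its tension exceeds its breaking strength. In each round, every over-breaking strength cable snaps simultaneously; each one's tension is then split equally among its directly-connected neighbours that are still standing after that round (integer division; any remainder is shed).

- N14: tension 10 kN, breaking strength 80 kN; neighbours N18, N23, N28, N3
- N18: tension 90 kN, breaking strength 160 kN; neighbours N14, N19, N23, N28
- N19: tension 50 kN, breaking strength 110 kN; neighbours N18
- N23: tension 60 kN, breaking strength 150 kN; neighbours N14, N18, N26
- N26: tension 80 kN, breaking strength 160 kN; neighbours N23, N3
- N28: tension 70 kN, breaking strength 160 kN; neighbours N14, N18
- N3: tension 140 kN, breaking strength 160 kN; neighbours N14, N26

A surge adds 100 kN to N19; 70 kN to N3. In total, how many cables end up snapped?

7

Round 1 — N19 at 150 > 110; N3 at 210 > 160. N19, N3 snap.
  N19 sheds 150 kN to N18: 150 each.
    N18: 90+150 = 240 > 160
  N3 sheds 210 kN to N14, N26: 105 each.
    N14: 10+105 = 115 > 80
    N26: 80+105 = 185 > 160
Round 2 — N14, N18, N26 snap.
  N14 sheds 115 kN to N23, N28: 57 each (1 lost).
    N23: 60+57 = 117 ≤ 150
    N28: 70+57 = 127 ≤ 160
  N18 sheds 240 kN to N23, N28: 120 each.
    N23: 117+120 = 237 > 150
    N28: 127+120 = 247 > 160
  N26 sheds 185 kN to N23: 185 each.
    N23: 237+185 = 422 > 150
Round 3 — N23, N28 snap.
  N23 sheds 422 kN: no online neighbours, lost.
  N28 sheds 247 kN: no online neighbours, lost.
No further breaks.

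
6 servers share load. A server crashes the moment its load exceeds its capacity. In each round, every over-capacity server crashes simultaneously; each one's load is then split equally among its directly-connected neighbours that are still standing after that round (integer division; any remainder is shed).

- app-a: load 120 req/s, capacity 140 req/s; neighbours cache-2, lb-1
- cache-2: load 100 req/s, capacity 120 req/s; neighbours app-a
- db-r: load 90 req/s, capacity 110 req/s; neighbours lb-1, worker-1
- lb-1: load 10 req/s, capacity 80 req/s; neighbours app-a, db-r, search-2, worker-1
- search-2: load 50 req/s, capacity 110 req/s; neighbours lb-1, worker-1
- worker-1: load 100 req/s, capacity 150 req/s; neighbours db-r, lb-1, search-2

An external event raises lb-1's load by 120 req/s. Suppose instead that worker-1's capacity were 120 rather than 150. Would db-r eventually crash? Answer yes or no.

With worker-1's capacity at 120:
Round 1 — lb-1 at 130 > 80. lb-1 crashes.
  lb-1 sheds 130 req/s to app-a, db-r, search-2, worker-1: 32 each (2 lost).
    app-a: 120+32 = 152 > 140
    db-r: 90+32 = 122 > 110
    search-2: 50+32 = 82 ≤ 110
    worker-1: 100+32 = 132 > 120
Round 2 — app-a, db-r, worker-1 crash.
  app-a sheds 152 req/s to cache-2: 152 each.
    cache-2: 100+152 = 252 > 120
  db-r sheds 122 req/s: no online neighbours, lost.
  worker-1 sheds 132 req/s to search-2: 132 each.
    search-2: 82+132 = 214 > 110
Round 3 — cache-2, search-2 crash.
  cache-2 sheds 252 req/s: no online neighbours, lost.
  search-2 sheds 214 req/s: no online neighbours, lost.
No further crashes.

yes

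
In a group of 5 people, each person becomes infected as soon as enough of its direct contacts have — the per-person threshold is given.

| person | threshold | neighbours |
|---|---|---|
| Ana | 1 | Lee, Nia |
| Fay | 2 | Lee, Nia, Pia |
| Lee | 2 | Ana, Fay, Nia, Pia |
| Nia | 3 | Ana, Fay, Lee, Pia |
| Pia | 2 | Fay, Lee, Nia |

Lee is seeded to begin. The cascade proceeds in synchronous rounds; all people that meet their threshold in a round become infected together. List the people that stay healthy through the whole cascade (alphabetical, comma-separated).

Round 1 — Lee becomes infected (initial).
Round 2 — checking thresholds:
  Ana: 1 of 2 neighbours ≥ 1, becomes infected.
  Fay: 1 of 3 neighbours < 2, holds.
  Nia: 1 of 4 neighbours < 3, holds.
  Pia: 1 of 3 neighbours < 2, holds.
Round 3 — no new infections; cascade stops.

Fay, Nia, Pia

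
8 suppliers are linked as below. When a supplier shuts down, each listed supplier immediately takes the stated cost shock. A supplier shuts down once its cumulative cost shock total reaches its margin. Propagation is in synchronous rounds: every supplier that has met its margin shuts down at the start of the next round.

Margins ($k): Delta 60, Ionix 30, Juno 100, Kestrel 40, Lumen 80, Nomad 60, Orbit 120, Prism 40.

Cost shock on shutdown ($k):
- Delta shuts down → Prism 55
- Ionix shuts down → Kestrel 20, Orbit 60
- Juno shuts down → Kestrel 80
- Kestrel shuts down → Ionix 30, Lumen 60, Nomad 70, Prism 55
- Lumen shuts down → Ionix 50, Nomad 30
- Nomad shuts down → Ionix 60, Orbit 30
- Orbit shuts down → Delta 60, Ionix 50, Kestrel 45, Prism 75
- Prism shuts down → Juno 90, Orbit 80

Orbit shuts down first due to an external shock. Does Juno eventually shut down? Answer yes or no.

Round 1 — Orbit shuts down (initial).
  Delta: +60 → 60 ≥ 60
  Ionix: +50 → 50 ≥ 30
  Kestrel: +45 → 45 ≥ 40
  Prism: +75 → 75 ≥ 40
Round 2 — Delta, Ionix, Kestrel, Prism shut down.
  Juno: +90 → 90 < 100
  Lumen: +60 → 60 < 80
  Nomad: +70 → 70 ≥ 60
Round 3 — Nomad shuts down.
No further shutdowns.

no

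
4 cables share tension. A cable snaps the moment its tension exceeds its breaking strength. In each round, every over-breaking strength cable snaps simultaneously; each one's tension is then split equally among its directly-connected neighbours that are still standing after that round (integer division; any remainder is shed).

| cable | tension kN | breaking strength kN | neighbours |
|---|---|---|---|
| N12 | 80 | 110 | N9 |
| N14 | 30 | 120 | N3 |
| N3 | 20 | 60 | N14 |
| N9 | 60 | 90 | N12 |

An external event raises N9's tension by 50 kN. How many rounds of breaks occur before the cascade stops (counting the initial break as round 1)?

2

Round 1 — N9 at 110 > 90. N9 snaps.
  N9 sheds 110 kN to N12: 110 each.
    N12: 80+110 = 190 > 110
Round 2 — N12 snaps.
  N12 sheds 190 kN: no online neighbours, lost.
No further breaks.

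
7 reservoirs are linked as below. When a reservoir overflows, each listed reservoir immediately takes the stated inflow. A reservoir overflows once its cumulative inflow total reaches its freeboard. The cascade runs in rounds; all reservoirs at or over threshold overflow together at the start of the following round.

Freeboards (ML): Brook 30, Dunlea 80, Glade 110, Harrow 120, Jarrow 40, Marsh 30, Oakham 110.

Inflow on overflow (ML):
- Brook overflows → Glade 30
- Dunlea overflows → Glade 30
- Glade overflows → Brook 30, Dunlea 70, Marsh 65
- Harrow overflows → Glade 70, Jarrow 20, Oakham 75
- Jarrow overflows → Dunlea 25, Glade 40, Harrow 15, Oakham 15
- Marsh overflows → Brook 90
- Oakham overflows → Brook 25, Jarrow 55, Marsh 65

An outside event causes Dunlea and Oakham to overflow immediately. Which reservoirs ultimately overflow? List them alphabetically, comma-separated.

Round 1 — Dunlea, Oakham overflow (initial).
  Brook: +25 → 25 < 30
  Glade: +30 → 30 < 110
  Jarrow: +55 → 55 ≥ 40
  Marsh: +65 → 65 ≥ 30
Round 2 — Jarrow, Marsh overflow.
  Brook: +90 → 115 ≥ 30
  Glade: +40 → 70 < 110
  Harrow: +15 → 15 < 120
Round 3 — Brook overflows.
  Glade: +30 → 100 < 110
No further overflows.

Brook, Dunlea, Jarrow, Marsh, Oakham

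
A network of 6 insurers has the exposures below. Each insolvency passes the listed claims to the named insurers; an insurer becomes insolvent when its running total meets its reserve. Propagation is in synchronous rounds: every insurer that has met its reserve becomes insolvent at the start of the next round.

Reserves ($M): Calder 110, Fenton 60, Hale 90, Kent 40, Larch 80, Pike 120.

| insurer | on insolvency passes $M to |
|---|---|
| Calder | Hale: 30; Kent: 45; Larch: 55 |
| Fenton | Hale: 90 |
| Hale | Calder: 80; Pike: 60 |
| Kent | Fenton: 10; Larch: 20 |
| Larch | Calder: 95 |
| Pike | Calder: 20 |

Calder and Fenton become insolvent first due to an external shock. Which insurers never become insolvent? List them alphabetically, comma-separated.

Larch, Pike

Round 1 — Calder, Fenton become insolvent (initial).
  Hale: +30+90 → 120 ≥ 90
  Kent: +45 → 45 ≥ 40
  Larch: +55 → 55 < 80
Round 2 — Hale, Kent become insolvent.
  Larch: +20 → 75 < 80
  Pike: +60 → 60 < 120
No further insolvencies.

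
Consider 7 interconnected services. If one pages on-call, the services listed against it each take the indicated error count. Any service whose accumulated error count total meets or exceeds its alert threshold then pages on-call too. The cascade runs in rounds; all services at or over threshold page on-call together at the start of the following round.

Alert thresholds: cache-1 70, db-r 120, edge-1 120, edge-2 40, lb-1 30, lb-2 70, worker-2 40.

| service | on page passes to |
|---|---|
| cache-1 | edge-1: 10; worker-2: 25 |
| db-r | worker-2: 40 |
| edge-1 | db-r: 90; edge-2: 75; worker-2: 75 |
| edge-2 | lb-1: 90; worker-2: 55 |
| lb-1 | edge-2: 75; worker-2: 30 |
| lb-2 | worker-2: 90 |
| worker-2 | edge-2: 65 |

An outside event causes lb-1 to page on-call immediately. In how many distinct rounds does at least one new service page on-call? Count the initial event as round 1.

3

Round 1 — lb-1 pages on-call (initial).
  edge-2: +75 → 75 ≥ 40
  worker-2: +30 → 30 < 40
Round 2 — edge-2 pages on-call.
  worker-2: +55 → 85 ≥ 40
Round 3 — worker-2 pages on-call.
No further pages.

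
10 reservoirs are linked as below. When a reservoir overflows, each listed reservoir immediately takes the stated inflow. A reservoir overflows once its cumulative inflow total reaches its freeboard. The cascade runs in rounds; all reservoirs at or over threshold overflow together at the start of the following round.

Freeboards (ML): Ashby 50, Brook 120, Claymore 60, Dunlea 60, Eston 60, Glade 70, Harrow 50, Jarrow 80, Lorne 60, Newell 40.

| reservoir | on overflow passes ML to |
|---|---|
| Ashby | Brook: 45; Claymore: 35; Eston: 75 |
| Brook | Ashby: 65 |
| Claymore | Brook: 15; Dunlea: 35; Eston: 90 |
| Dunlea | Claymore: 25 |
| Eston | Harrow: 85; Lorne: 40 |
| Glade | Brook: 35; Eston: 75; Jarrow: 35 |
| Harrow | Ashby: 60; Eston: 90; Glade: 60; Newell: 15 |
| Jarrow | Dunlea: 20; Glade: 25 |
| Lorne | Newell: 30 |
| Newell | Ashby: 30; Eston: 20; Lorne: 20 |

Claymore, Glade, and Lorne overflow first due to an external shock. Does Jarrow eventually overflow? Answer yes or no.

Round 1 — Claymore, Glade, Lorne overflow (initial).
  Brook: +15+35 → 50 < 120
  Dunlea: +35 → 35 < 60
  Eston: +90+75 → 165 ≥ 60
  Jarrow: +35 → 35 < 80
  Newell: +30 → 30 < 40
Round 2 — Eston overflows.
  Harrow: +85 → 85 ≥ 50
Round 3 — Harrow overflows.
  Ashby: +60 → 60 ≥ 50
  Newell: +15 → 45 ≥ 40
Round 4 — Ashby, Newell overflow.
  Brook: +45 → 95 < 120
No further overflows.

no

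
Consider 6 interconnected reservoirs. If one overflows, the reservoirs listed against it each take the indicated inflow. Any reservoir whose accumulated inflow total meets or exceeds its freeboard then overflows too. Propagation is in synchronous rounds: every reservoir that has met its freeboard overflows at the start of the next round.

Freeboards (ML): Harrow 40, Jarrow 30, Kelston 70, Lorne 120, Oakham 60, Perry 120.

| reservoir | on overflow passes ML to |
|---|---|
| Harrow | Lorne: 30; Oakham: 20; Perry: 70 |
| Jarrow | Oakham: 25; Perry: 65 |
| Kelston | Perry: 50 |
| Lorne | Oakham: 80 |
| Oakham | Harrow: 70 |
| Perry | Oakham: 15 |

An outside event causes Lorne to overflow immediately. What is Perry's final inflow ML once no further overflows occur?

70

Round 1 — Lorne overflows (initial).
  Oakham: +80 → 80 ≥ 60
Round 2 — Oakham overflows.
  Harrow: +70 → 70 ≥ 40
Round 3 — Harrow overflows.
  Perry: +70 → 70 < 120
No further overflows.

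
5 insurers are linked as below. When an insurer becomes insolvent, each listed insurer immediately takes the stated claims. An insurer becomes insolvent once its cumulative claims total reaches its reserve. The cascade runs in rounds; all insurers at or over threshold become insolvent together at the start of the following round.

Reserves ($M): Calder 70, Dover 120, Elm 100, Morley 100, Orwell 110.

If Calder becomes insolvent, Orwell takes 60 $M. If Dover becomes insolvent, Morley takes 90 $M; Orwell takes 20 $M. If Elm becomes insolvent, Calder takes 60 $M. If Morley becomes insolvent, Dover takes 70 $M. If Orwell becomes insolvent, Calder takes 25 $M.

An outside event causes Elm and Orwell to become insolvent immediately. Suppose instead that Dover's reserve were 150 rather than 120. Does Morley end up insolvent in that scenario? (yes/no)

With Dover's reserve at 150:
Round 1 — Elm, Orwell become insolvent (initial).
  Calder: +60+25 → 85 ≥ 70
Round 2 — Calder becomes insolvent.
No further insolvencies.

no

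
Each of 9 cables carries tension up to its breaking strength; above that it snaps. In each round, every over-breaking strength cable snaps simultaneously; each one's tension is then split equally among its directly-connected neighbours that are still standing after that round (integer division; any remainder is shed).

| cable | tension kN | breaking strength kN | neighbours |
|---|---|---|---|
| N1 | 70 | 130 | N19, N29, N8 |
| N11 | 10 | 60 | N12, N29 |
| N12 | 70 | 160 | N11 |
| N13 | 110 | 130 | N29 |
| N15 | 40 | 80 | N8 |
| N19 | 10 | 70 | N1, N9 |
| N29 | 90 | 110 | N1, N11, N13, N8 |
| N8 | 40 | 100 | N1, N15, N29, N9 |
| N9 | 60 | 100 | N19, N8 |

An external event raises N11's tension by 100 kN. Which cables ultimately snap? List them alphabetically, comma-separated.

Round 1 — N11 at 110 > 60. N11 snaps.
  N11 sheds 110 kN to N12, N29: 55 each.
    N12: 70+55 = 125 ≤ 160
    N29: 90+55 = 145 > 110
Round 2 — N29 snaps.
  N29 sheds 145 kN to N1, N13, N8: 48 each (1 lost).
    N1: 70+48 = 118 ≤ 130
    N13: 110+48 = 158 > 130
    N8: 40+48 = 88 ≤ 100
Round 3 — N13 snaps.
  N13 sheds 158 kN: no online neighbours, lost.
No further breaks.

N11, N13, N29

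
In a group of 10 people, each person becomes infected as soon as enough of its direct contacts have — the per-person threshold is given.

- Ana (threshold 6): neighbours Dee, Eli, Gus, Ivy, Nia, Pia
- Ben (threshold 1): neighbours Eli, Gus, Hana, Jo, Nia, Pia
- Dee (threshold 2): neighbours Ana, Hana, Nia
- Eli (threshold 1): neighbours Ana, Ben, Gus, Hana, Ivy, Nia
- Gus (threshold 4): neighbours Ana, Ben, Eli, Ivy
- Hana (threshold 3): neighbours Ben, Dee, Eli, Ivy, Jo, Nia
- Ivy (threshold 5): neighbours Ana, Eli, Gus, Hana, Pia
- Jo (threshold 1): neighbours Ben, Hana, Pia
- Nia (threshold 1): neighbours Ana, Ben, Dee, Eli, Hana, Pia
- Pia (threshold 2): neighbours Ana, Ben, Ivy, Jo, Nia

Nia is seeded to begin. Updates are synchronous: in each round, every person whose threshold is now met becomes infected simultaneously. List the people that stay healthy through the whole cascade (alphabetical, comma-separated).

Ana, Gus, Ivy

Round 1 — Nia becomes infected (initial).
Round 2 — checking thresholds:
  Ana: 1 of 6 neighbours < 6, below threshold.
  Ben: 1 of 6 neighbours ≥ 1, becomes infected.
  Dee: 1 of 3 neighbours < 2, below threshold.
  Eli: 1 of 6 neighbours ≥ 1, becomes infected.
  Hana: 1 of 6 neighbours < 3, below threshold.
  Pia: 1 of 5 neighbours < 2, below threshold.
Round 3 — checking thresholds:
  Ana: 2 of 6 neighbours < 6, below threshold.
  Dee: 1 of 3 neighbours < 2, below threshold.
  Gus: 2 of 4 neighbours < 4, below threshold.
  Hana: 3 of 6 neighbours ≥ 3, becomes infected.
  Ivy: 1 of 5 neighbours < 5, below threshold.
  Jo: 1 of 3 neighbours ≥ 1, becomes infected.
  Pia: 2 of 5 neighbours ≥ 2, becomes infected.
Round 4 — checking thresholds:
  Ana: 3 of 6 neighbours < 6, below threshold.
  Dee: 2 of 3 neighbours ≥ 2, becomes infected.
  Gus: 2 of 4 neighbours < 4, below threshold.
  Ivy: 3 of 5 neighbours < 5, below threshold.
Round 5 — no new infections; cascade stops.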